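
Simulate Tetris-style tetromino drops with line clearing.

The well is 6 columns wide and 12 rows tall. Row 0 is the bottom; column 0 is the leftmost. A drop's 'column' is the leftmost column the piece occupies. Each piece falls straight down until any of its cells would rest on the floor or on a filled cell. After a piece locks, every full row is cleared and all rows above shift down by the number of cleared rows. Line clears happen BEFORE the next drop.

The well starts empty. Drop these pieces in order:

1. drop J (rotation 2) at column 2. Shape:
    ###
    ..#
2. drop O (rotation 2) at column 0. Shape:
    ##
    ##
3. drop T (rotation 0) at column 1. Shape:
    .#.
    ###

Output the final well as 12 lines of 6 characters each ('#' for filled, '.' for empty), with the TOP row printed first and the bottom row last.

Drop 1: J rot2 at col 2 lands with bottom-row=0; cleared 0 line(s) (total 0); column heights now [0 0 2 2 2 0], max=2
Drop 2: O rot2 at col 0 lands with bottom-row=0; cleared 0 line(s) (total 0); column heights now [2 2 2 2 2 0], max=2
Drop 3: T rot0 at col 1 lands with bottom-row=2; cleared 0 line(s) (total 0); column heights now [2 3 4 3 2 0], max=4

Answer: ......
......
......
......
......
......
......
......
..#...
.###..
#####.
##..#.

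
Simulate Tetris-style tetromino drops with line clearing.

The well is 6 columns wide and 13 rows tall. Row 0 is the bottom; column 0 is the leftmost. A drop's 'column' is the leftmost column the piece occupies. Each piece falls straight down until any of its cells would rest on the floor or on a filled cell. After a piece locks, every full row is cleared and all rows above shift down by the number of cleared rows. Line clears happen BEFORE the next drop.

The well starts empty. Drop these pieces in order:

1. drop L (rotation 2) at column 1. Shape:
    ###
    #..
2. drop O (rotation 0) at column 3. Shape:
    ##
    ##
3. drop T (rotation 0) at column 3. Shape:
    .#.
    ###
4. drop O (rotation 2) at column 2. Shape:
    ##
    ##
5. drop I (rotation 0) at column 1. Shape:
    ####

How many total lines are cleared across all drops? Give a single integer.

Answer: 0

Derivation:
Drop 1: L rot2 at col 1 lands with bottom-row=0; cleared 0 line(s) (total 0); column heights now [0 2 2 2 0 0], max=2
Drop 2: O rot0 at col 3 lands with bottom-row=2; cleared 0 line(s) (total 0); column heights now [0 2 2 4 4 0], max=4
Drop 3: T rot0 at col 3 lands with bottom-row=4; cleared 0 line(s) (total 0); column heights now [0 2 2 5 6 5], max=6
Drop 4: O rot2 at col 2 lands with bottom-row=5; cleared 0 line(s) (total 0); column heights now [0 2 7 7 6 5], max=7
Drop 5: I rot0 at col 1 lands with bottom-row=7; cleared 0 line(s) (total 0); column heights now [0 8 8 8 8 5], max=8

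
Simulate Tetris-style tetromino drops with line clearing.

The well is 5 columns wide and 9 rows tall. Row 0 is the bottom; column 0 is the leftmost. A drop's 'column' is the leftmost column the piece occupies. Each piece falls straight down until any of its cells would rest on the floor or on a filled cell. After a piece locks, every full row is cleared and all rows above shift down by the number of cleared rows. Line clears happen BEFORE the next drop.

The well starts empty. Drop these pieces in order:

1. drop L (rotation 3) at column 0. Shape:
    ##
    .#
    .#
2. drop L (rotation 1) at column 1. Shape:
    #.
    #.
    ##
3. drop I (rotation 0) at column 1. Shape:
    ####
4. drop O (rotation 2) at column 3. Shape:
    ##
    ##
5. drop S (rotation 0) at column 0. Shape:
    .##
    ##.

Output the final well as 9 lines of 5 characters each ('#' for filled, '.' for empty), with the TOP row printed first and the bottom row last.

Answer: .####
##.##
.####
.#...
.#...
.##..
##...
.#...
.#...

Derivation:
Drop 1: L rot3 at col 0 lands with bottom-row=0; cleared 0 line(s) (total 0); column heights now [3 3 0 0 0], max=3
Drop 2: L rot1 at col 1 lands with bottom-row=3; cleared 0 line(s) (total 0); column heights now [3 6 4 0 0], max=6
Drop 3: I rot0 at col 1 lands with bottom-row=6; cleared 0 line(s) (total 0); column heights now [3 7 7 7 7], max=7
Drop 4: O rot2 at col 3 lands with bottom-row=7; cleared 0 line(s) (total 0); column heights now [3 7 7 9 9], max=9
Drop 5: S rot0 at col 0 lands with bottom-row=7; cleared 0 line(s) (total 0); column heights now [8 9 9 9 9], max=9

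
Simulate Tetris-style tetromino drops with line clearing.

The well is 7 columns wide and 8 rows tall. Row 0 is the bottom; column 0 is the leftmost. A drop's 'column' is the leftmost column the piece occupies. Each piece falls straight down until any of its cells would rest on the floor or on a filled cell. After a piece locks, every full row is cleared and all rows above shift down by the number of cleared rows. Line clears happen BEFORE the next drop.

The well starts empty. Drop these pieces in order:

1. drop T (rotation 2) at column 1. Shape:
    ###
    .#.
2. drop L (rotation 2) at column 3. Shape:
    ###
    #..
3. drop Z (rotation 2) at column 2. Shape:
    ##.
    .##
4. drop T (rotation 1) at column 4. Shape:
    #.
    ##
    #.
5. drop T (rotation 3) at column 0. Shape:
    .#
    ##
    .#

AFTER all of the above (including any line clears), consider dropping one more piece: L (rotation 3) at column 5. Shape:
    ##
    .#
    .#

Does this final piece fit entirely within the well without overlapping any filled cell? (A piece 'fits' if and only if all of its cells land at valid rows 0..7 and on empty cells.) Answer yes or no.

Answer: yes

Derivation:
Drop 1: T rot2 at col 1 lands with bottom-row=0; cleared 0 line(s) (total 0); column heights now [0 2 2 2 0 0 0], max=2
Drop 2: L rot2 at col 3 lands with bottom-row=2; cleared 0 line(s) (total 0); column heights now [0 2 2 4 4 4 0], max=4
Drop 3: Z rot2 at col 2 lands with bottom-row=4; cleared 0 line(s) (total 0); column heights now [0 2 6 6 5 4 0], max=6
Drop 4: T rot1 at col 4 lands with bottom-row=5; cleared 0 line(s) (total 0); column heights now [0 2 6 6 8 7 0], max=8
Drop 5: T rot3 at col 0 lands with bottom-row=2; cleared 0 line(s) (total 0); column heights now [4 5 6 6 8 7 0], max=8
Test piece L rot3 at col 5 (width 2): heights before test = [4 5 6 6 8 7 0]; fits = True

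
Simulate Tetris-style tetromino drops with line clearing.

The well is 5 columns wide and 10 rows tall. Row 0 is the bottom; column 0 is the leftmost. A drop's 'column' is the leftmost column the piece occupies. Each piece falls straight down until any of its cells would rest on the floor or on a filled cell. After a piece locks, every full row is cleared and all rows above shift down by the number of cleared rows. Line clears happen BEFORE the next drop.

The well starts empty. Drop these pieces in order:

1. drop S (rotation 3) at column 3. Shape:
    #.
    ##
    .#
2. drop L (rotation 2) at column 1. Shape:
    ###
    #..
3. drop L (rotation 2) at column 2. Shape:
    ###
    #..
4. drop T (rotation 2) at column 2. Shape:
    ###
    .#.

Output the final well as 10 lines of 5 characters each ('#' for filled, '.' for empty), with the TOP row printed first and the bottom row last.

Drop 1: S rot3 at col 3 lands with bottom-row=0; cleared 0 line(s) (total 0); column heights now [0 0 0 3 2], max=3
Drop 2: L rot2 at col 1 lands with bottom-row=2; cleared 0 line(s) (total 0); column heights now [0 4 4 4 2], max=4
Drop 3: L rot2 at col 2 lands with bottom-row=4; cleared 0 line(s) (total 0); column heights now [0 4 6 6 6], max=6
Drop 4: T rot2 at col 2 lands with bottom-row=6; cleared 0 line(s) (total 0); column heights now [0 4 8 8 8], max=8

Answer: .....
.....
..###
...#.
..###
..#..
.###.
.#.#.
...##
....#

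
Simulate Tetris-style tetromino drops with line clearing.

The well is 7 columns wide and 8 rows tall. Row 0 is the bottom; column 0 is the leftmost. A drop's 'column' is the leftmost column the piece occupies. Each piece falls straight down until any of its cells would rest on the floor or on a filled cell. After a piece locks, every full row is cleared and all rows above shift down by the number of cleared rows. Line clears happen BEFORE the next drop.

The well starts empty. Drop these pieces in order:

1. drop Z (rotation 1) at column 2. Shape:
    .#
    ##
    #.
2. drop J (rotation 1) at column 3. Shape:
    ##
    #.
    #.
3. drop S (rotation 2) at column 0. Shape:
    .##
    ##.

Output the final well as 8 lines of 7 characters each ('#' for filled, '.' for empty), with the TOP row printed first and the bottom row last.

Drop 1: Z rot1 at col 2 lands with bottom-row=0; cleared 0 line(s) (total 0); column heights now [0 0 2 3 0 0 0], max=3
Drop 2: J rot1 at col 3 lands with bottom-row=3; cleared 0 line(s) (total 0); column heights now [0 0 2 6 6 0 0], max=6
Drop 3: S rot2 at col 0 lands with bottom-row=1; cleared 0 line(s) (total 0); column heights now [2 3 3 6 6 0 0], max=6

Answer: .......
.......
...##..
...#...
...#...
.###...
####...
..#....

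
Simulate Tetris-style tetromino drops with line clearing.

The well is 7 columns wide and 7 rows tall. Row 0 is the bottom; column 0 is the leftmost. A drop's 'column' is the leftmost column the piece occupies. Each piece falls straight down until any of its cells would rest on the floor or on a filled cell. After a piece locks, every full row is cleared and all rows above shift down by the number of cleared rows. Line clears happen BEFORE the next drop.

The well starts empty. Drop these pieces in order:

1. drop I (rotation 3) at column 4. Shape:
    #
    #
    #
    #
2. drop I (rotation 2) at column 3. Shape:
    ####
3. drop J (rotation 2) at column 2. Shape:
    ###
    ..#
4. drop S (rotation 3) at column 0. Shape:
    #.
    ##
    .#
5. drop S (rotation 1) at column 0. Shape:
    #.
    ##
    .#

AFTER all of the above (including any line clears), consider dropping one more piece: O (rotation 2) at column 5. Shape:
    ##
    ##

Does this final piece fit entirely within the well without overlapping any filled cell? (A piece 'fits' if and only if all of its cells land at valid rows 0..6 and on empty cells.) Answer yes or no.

Drop 1: I rot3 at col 4 lands with bottom-row=0; cleared 0 line(s) (total 0); column heights now [0 0 0 0 4 0 0], max=4
Drop 2: I rot2 at col 3 lands with bottom-row=4; cleared 0 line(s) (total 0); column heights now [0 0 0 5 5 5 5], max=5
Drop 3: J rot2 at col 2 lands with bottom-row=5; cleared 0 line(s) (total 0); column heights now [0 0 7 7 7 5 5], max=7
Drop 4: S rot3 at col 0 lands with bottom-row=0; cleared 0 line(s) (total 0); column heights now [3 2 7 7 7 5 5], max=7
Drop 5: S rot1 at col 0 lands with bottom-row=2; cleared 0 line(s) (total 0); column heights now [5 4 7 7 7 5 5], max=7
Test piece O rot2 at col 5 (width 2): heights before test = [5 4 7 7 7 5 5]; fits = True

Answer: yes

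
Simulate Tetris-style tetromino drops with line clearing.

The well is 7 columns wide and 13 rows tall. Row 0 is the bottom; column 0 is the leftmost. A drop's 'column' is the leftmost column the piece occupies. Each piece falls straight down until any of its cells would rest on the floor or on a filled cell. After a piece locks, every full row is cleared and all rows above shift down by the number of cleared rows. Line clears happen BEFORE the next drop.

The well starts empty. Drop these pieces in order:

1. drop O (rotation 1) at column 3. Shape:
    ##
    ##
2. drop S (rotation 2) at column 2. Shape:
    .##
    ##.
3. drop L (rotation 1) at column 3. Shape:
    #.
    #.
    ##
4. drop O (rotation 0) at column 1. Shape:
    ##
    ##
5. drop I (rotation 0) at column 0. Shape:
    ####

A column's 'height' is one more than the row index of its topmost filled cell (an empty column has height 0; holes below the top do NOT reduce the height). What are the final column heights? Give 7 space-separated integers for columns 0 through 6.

Drop 1: O rot1 at col 3 lands with bottom-row=0; cleared 0 line(s) (total 0); column heights now [0 0 0 2 2 0 0], max=2
Drop 2: S rot2 at col 2 lands with bottom-row=2; cleared 0 line(s) (total 0); column heights now [0 0 3 4 4 0 0], max=4
Drop 3: L rot1 at col 3 lands with bottom-row=4; cleared 0 line(s) (total 0); column heights now [0 0 3 7 5 0 0], max=7
Drop 4: O rot0 at col 1 lands with bottom-row=3; cleared 0 line(s) (total 0); column heights now [0 5 5 7 5 0 0], max=7
Drop 5: I rot0 at col 0 lands with bottom-row=7; cleared 0 line(s) (total 0); column heights now [8 8 8 8 5 0 0], max=8

Answer: 8 8 8 8 5 0 0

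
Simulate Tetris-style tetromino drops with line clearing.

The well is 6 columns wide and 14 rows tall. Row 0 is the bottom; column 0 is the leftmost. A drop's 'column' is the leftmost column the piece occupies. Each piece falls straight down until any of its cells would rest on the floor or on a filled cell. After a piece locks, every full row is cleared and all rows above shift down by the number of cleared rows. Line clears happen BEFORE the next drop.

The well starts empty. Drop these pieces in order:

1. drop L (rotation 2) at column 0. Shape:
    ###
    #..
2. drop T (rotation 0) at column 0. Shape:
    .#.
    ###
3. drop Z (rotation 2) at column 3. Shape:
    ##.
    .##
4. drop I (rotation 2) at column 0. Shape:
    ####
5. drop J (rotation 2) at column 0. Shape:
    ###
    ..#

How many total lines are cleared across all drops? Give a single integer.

Drop 1: L rot2 at col 0 lands with bottom-row=0; cleared 0 line(s) (total 0); column heights now [2 2 2 0 0 0], max=2
Drop 2: T rot0 at col 0 lands with bottom-row=2; cleared 0 line(s) (total 0); column heights now [3 4 3 0 0 0], max=4
Drop 3: Z rot2 at col 3 lands with bottom-row=0; cleared 0 line(s) (total 0); column heights now [3 4 3 2 2 1], max=4
Drop 4: I rot2 at col 0 lands with bottom-row=4; cleared 0 line(s) (total 0); column heights now [5 5 5 5 2 1], max=5
Drop 5: J rot2 at col 0 lands with bottom-row=5; cleared 0 line(s) (total 0); column heights now [7 7 7 5 2 1], max=7

Answer: 0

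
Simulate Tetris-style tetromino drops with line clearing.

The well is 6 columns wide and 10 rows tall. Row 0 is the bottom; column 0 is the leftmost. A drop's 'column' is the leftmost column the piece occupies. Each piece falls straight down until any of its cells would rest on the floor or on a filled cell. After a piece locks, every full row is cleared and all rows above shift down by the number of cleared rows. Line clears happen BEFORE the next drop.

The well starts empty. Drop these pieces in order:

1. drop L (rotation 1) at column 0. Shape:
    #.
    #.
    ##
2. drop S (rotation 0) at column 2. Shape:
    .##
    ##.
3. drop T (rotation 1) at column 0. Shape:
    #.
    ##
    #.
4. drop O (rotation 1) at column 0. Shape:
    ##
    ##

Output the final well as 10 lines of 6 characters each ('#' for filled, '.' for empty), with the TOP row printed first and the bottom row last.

Drop 1: L rot1 at col 0 lands with bottom-row=0; cleared 0 line(s) (total 0); column heights now [3 1 0 0 0 0], max=3
Drop 2: S rot0 at col 2 lands with bottom-row=0; cleared 0 line(s) (total 0); column heights now [3 1 1 2 2 0], max=3
Drop 3: T rot1 at col 0 lands with bottom-row=3; cleared 0 line(s) (total 0); column heights now [6 5 1 2 2 0], max=6
Drop 4: O rot1 at col 0 lands with bottom-row=6; cleared 0 line(s) (total 0); column heights now [8 8 1 2 2 0], max=8

Answer: ......
......
##....
##....
#.....
##....
#.....
#.....
#..##.
####..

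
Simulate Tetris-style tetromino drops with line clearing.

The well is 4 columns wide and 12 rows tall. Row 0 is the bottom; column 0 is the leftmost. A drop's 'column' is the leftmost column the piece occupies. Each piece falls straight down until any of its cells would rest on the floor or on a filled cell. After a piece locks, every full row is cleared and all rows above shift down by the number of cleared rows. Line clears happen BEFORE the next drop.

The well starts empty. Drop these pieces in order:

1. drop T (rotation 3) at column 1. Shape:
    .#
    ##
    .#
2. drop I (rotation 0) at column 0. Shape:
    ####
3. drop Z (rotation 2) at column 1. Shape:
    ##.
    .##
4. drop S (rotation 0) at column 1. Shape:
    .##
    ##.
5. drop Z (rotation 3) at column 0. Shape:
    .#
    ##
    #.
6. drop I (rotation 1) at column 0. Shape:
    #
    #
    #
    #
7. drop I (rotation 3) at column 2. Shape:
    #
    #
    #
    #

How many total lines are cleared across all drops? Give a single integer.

Answer: 2

Derivation:
Drop 1: T rot3 at col 1 lands with bottom-row=0; cleared 0 line(s) (total 0); column heights now [0 2 3 0], max=3
Drop 2: I rot0 at col 0 lands with bottom-row=3; cleared 1 line(s) (total 1); column heights now [0 2 3 0], max=3
Drop 3: Z rot2 at col 1 lands with bottom-row=3; cleared 0 line(s) (total 1); column heights now [0 5 5 4], max=5
Drop 4: S rot0 at col 1 lands with bottom-row=5; cleared 0 line(s) (total 1); column heights now [0 6 7 7], max=7
Drop 5: Z rot3 at col 0 lands with bottom-row=5; cleared 1 line(s) (total 2); column heights now [6 7 6 4], max=7
Drop 6: I rot1 at col 0 lands with bottom-row=6; cleared 0 line(s) (total 2); column heights now [10 7 6 4], max=10
Drop 7: I rot3 at col 2 lands with bottom-row=6; cleared 0 line(s) (total 2); column heights now [10 7 10 4], max=10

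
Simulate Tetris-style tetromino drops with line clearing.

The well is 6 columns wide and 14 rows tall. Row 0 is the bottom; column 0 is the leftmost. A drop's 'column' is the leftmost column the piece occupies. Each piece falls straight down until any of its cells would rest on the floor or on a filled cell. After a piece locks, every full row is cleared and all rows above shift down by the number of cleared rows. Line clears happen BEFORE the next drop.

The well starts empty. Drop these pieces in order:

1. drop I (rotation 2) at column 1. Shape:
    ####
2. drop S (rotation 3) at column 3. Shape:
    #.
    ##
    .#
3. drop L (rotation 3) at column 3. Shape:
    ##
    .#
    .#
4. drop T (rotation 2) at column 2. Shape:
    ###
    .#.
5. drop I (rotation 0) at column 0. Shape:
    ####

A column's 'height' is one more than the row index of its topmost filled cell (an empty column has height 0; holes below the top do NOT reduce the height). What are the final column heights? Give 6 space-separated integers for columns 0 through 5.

Answer: 9 9 9 9 8 0

Derivation:
Drop 1: I rot2 at col 1 lands with bottom-row=0; cleared 0 line(s) (total 0); column heights now [0 1 1 1 1 0], max=1
Drop 2: S rot3 at col 3 lands with bottom-row=1; cleared 0 line(s) (total 0); column heights now [0 1 1 4 3 0], max=4
Drop 3: L rot3 at col 3 lands with bottom-row=3; cleared 0 line(s) (total 0); column heights now [0 1 1 6 6 0], max=6
Drop 4: T rot2 at col 2 lands with bottom-row=6; cleared 0 line(s) (total 0); column heights now [0 1 8 8 8 0], max=8
Drop 5: I rot0 at col 0 lands with bottom-row=8; cleared 0 line(s) (total 0); column heights now [9 9 9 9 8 0], max=9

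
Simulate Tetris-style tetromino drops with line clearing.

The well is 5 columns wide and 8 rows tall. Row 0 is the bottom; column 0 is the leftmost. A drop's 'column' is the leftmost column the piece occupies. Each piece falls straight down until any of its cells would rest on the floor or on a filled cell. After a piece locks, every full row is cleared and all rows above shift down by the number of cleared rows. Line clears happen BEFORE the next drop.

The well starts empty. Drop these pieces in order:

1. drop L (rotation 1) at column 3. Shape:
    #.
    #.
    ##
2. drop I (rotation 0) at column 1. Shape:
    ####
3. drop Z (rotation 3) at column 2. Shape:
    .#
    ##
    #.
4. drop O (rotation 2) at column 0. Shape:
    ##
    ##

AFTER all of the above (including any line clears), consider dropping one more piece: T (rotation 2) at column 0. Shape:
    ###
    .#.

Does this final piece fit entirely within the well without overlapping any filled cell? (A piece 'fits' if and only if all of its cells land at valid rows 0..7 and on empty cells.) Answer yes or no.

Answer: yes

Derivation:
Drop 1: L rot1 at col 3 lands with bottom-row=0; cleared 0 line(s) (total 0); column heights now [0 0 0 3 1], max=3
Drop 2: I rot0 at col 1 lands with bottom-row=3; cleared 0 line(s) (total 0); column heights now [0 4 4 4 4], max=4
Drop 3: Z rot3 at col 2 lands with bottom-row=4; cleared 0 line(s) (total 0); column heights now [0 4 6 7 4], max=7
Drop 4: O rot2 at col 0 lands with bottom-row=4; cleared 0 line(s) (total 0); column heights now [6 6 6 7 4], max=7
Test piece T rot2 at col 0 (width 3): heights before test = [6 6 6 7 4]; fits = True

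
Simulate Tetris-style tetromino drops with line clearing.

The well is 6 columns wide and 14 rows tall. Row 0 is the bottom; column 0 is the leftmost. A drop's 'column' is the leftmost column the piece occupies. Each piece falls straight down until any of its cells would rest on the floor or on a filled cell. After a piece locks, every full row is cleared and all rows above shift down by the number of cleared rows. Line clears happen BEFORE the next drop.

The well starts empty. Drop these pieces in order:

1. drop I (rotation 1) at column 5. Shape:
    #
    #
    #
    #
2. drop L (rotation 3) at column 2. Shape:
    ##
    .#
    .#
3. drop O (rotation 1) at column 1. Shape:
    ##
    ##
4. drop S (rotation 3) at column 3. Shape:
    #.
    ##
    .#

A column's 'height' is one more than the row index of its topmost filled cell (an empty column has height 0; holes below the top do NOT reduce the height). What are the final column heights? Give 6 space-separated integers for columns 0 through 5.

Drop 1: I rot1 at col 5 lands with bottom-row=0; cleared 0 line(s) (total 0); column heights now [0 0 0 0 0 4], max=4
Drop 2: L rot3 at col 2 lands with bottom-row=0; cleared 0 line(s) (total 0); column heights now [0 0 3 3 0 4], max=4
Drop 3: O rot1 at col 1 lands with bottom-row=3; cleared 0 line(s) (total 0); column heights now [0 5 5 3 0 4], max=5
Drop 4: S rot3 at col 3 lands with bottom-row=2; cleared 0 line(s) (total 0); column heights now [0 5 5 5 4 4], max=5

Answer: 0 5 5 5 4 4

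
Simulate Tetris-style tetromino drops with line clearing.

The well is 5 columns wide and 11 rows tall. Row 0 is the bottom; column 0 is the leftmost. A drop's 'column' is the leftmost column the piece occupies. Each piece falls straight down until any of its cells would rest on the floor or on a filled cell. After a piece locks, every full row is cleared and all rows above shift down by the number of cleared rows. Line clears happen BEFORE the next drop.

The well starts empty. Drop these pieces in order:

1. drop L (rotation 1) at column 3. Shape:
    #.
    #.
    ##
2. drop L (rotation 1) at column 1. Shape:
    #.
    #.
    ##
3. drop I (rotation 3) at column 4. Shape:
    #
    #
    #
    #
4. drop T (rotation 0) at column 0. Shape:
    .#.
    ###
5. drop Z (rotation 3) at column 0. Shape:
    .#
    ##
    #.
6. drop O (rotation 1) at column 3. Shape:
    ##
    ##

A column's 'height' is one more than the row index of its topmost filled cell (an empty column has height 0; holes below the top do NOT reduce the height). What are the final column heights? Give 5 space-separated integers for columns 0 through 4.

Answer: 6 7 4 7 7

Derivation:
Drop 1: L rot1 at col 3 lands with bottom-row=0; cleared 0 line(s) (total 0); column heights now [0 0 0 3 1], max=3
Drop 2: L rot1 at col 1 lands with bottom-row=0; cleared 0 line(s) (total 0); column heights now [0 3 1 3 1], max=3
Drop 3: I rot3 at col 4 lands with bottom-row=1; cleared 0 line(s) (total 0); column heights now [0 3 1 3 5], max=5
Drop 4: T rot0 at col 0 lands with bottom-row=3; cleared 0 line(s) (total 0); column heights now [4 5 4 3 5], max=5
Drop 5: Z rot3 at col 0 lands with bottom-row=4; cleared 0 line(s) (total 0); column heights now [6 7 4 3 5], max=7
Drop 6: O rot1 at col 3 lands with bottom-row=5; cleared 0 line(s) (total 0); column heights now [6 7 4 7 7], max=7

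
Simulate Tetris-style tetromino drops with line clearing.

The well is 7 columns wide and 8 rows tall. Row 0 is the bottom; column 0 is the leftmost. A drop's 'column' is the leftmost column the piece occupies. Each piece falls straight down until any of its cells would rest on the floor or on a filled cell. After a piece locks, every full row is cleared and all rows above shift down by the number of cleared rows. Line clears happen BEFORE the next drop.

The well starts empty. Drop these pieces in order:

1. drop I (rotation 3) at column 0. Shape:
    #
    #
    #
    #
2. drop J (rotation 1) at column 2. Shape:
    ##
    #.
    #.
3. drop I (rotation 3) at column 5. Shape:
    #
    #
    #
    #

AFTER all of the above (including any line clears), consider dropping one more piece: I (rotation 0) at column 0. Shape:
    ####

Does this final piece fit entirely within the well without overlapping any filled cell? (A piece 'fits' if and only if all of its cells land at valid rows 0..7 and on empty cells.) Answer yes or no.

Drop 1: I rot3 at col 0 lands with bottom-row=0; cleared 0 line(s) (total 0); column heights now [4 0 0 0 0 0 0], max=4
Drop 2: J rot1 at col 2 lands with bottom-row=0; cleared 0 line(s) (total 0); column heights now [4 0 3 3 0 0 0], max=4
Drop 3: I rot3 at col 5 lands with bottom-row=0; cleared 0 line(s) (total 0); column heights now [4 0 3 3 0 4 0], max=4
Test piece I rot0 at col 0 (width 4): heights before test = [4 0 3 3 0 4 0]; fits = True

Answer: yes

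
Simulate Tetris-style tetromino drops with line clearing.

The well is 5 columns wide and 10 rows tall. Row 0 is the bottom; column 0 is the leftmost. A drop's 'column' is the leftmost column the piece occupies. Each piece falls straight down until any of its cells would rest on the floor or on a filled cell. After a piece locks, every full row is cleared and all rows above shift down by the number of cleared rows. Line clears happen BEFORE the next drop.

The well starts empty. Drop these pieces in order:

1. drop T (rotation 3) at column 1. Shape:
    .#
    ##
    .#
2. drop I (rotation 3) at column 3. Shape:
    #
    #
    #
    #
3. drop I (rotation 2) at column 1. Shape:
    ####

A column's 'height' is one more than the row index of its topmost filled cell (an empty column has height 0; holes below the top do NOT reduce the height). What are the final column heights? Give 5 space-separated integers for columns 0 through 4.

Drop 1: T rot3 at col 1 lands with bottom-row=0; cleared 0 line(s) (total 0); column heights now [0 2 3 0 0], max=3
Drop 2: I rot3 at col 3 lands with bottom-row=0; cleared 0 line(s) (total 0); column heights now [0 2 3 4 0], max=4
Drop 3: I rot2 at col 1 lands with bottom-row=4; cleared 0 line(s) (total 0); column heights now [0 5 5 5 5], max=5

Answer: 0 5 5 5 5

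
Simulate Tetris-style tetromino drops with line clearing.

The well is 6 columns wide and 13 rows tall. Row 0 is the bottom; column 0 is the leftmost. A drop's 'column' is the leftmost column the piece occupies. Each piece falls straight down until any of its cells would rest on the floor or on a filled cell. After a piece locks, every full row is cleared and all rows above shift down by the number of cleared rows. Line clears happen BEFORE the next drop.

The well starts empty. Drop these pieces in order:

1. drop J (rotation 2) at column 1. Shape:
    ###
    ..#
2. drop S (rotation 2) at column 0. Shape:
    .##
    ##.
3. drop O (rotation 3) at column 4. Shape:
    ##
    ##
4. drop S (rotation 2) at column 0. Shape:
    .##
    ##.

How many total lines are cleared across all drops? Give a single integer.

Answer: 0

Derivation:
Drop 1: J rot2 at col 1 lands with bottom-row=0; cleared 0 line(s) (total 0); column heights now [0 2 2 2 0 0], max=2
Drop 2: S rot2 at col 0 lands with bottom-row=2; cleared 0 line(s) (total 0); column heights now [3 4 4 2 0 0], max=4
Drop 3: O rot3 at col 4 lands with bottom-row=0; cleared 0 line(s) (total 0); column heights now [3 4 4 2 2 2], max=4
Drop 4: S rot2 at col 0 lands with bottom-row=4; cleared 0 line(s) (total 0); column heights now [5 6 6 2 2 2], max=6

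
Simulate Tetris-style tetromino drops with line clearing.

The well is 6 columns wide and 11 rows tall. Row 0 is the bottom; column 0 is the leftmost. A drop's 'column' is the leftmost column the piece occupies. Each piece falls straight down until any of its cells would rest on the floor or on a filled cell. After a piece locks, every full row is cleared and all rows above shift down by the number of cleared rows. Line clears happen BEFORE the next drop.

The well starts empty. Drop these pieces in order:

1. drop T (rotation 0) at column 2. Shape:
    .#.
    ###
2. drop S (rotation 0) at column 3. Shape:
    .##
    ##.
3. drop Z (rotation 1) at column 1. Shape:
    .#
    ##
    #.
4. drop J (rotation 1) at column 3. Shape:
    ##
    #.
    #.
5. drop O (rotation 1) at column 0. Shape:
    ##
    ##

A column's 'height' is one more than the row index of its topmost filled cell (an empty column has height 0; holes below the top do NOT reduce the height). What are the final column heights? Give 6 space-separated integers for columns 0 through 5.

Drop 1: T rot0 at col 2 lands with bottom-row=0; cleared 0 line(s) (total 0); column heights now [0 0 1 2 1 0], max=2
Drop 2: S rot0 at col 3 lands with bottom-row=2; cleared 0 line(s) (total 0); column heights now [0 0 1 3 4 4], max=4
Drop 3: Z rot1 at col 1 lands with bottom-row=0; cleared 0 line(s) (total 0); column heights now [0 2 3 3 4 4], max=4
Drop 4: J rot1 at col 3 lands with bottom-row=3; cleared 0 line(s) (total 0); column heights now [0 2 3 6 6 4], max=6
Drop 5: O rot1 at col 0 lands with bottom-row=2; cleared 0 line(s) (total 0); column heights now [4 4 3 6 6 4], max=6

Answer: 4 4 3 6 6 4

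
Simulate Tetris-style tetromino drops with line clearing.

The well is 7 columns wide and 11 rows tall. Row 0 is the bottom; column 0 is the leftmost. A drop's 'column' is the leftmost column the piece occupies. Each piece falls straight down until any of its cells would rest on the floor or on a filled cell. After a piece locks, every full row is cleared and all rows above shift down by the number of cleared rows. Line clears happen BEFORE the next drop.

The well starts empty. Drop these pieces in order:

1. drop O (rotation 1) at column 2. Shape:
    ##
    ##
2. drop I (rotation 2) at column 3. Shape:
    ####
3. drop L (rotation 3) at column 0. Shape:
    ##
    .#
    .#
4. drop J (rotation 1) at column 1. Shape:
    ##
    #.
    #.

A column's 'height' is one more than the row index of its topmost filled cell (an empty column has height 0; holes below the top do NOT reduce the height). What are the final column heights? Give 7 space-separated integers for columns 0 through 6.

Drop 1: O rot1 at col 2 lands with bottom-row=0; cleared 0 line(s) (total 0); column heights now [0 0 2 2 0 0 0], max=2
Drop 2: I rot2 at col 3 lands with bottom-row=2; cleared 0 line(s) (total 0); column heights now [0 0 2 3 3 3 3], max=3
Drop 3: L rot3 at col 0 lands with bottom-row=0; cleared 0 line(s) (total 0); column heights now [3 3 2 3 3 3 3], max=3
Drop 4: J rot1 at col 1 lands with bottom-row=3; cleared 0 line(s) (total 0); column heights now [3 6 6 3 3 3 3], max=6

Answer: 3 6 6 3 3 3 3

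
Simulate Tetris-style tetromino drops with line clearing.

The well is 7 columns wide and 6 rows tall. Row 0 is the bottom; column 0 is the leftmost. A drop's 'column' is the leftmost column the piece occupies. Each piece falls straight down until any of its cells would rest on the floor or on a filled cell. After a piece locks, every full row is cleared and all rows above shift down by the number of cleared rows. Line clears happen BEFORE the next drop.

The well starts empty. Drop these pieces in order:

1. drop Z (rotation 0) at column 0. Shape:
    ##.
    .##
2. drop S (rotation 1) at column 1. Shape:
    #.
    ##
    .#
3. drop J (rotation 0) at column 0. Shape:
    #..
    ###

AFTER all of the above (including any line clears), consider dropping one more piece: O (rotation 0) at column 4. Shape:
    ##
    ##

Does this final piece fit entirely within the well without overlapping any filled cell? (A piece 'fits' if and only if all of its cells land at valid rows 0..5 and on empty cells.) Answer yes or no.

Answer: yes

Derivation:
Drop 1: Z rot0 at col 0 lands with bottom-row=0; cleared 0 line(s) (total 0); column heights now [2 2 1 0 0 0 0], max=2
Drop 2: S rot1 at col 1 lands with bottom-row=1; cleared 0 line(s) (total 0); column heights now [2 4 3 0 0 0 0], max=4
Drop 3: J rot0 at col 0 lands with bottom-row=4; cleared 0 line(s) (total 0); column heights now [6 5 5 0 0 0 0], max=6
Test piece O rot0 at col 4 (width 2): heights before test = [6 5 5 0 0 0 0]; fits = True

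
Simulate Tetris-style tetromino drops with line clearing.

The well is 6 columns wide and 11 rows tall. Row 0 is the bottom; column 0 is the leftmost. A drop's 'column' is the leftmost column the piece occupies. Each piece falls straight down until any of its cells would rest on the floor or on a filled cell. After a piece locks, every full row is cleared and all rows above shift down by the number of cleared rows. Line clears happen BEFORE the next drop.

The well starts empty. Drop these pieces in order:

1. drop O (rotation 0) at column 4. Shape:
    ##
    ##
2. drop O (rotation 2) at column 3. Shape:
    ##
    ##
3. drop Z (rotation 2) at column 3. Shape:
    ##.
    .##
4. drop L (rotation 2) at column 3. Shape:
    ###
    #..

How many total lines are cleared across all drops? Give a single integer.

Drop 1: O rot0 at col 4 lands with bottom-row=0; cleared 0 line(s) (total 0); column heights now [0 0 0 0 2 2], max=2
Drop 2: O rot2 at col 3 lands with bottom-row=2; cleared 0 line(s) (total 0); column heights now [0 0 0 4 4 2], max=4
Drop 3: Z rot2 at col 3 lands with bottom-row=4; cleared 0 line(s) (total 0); column heights now [0 0 0 6 6 5], max=6
Drop 4: L rot2 at col 3 lands with bottom-row=6; cleared 0 line(s) (total 0); column heights now [0 0 0 8 8 8], max=8

Answer: 0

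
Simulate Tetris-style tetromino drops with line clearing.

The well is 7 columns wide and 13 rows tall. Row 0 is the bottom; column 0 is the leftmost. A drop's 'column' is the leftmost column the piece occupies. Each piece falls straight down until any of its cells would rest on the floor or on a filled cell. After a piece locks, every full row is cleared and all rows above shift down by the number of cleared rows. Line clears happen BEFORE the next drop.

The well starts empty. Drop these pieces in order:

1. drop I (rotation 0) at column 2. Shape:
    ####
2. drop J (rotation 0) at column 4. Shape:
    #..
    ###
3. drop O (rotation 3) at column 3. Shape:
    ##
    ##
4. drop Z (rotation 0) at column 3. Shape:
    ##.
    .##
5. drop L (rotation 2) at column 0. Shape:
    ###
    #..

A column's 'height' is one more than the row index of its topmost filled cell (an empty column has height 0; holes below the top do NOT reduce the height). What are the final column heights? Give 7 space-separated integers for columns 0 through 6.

Answer: 2 2 2 7 7 6 2

Derivation:
Drop 1: I rot0 at col 2 lands with bottom-row=0; cleared 0 line(s) (total 0); column heights now [0 0 1 1 1 1 0], max=1
Drop 2: J rot0 at col 4 lands with bottom-row=1; cleared 0 line(s) (total 0); column heights now [0 0 1 1 3 2 2], max=3
Drop 3: O rot3 at col 3 lands with bottom-row=3; cleared 0 line(s) (total 0); column heights now [0 0 1 5 5 2 2], max=5
Drop 4: Z rot0 at col 3 lands with bottom-row=5; cleared 0 line(s) (total 0); column heights now [0 0 1 7 7 6 2], max=7
Drop 5: L rot2 at col 0 lands with bottom-row=0; cleared 0 line(s) (total 0); column heights now [2 2 2 7 7 6 2], max=7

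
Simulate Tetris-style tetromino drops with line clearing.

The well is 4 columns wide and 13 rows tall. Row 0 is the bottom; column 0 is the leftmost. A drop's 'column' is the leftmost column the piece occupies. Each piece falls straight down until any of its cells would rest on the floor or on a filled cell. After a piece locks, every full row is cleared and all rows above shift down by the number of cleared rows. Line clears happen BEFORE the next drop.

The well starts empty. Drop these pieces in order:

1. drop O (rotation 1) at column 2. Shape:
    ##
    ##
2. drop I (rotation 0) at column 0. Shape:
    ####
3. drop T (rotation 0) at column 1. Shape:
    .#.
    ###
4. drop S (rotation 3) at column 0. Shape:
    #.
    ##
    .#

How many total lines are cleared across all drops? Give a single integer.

Answer: 1

Derivation:
Drop 1: O rot1 at col 2 lands with bottom-row=0; cleared 0 line(s) (total 0); column heights now [0 0 2 2], max=2
Drop 2: I rot0 at col 0 lands with bottom-row=2; cleared 1 line(s) (total 1); column heights now [0 0 2 2], max=2
Drop 3: T rot0 at col 1 lands with bottom-row=2; cleared 0 line(s) (total 1); column heights now [0 3 4 3], max=4
Drop 4: S rot3 at col 0 lands with bottom-row=3; cleared 0 line(s) (total 1); column heights now [6 5 4 3], max=6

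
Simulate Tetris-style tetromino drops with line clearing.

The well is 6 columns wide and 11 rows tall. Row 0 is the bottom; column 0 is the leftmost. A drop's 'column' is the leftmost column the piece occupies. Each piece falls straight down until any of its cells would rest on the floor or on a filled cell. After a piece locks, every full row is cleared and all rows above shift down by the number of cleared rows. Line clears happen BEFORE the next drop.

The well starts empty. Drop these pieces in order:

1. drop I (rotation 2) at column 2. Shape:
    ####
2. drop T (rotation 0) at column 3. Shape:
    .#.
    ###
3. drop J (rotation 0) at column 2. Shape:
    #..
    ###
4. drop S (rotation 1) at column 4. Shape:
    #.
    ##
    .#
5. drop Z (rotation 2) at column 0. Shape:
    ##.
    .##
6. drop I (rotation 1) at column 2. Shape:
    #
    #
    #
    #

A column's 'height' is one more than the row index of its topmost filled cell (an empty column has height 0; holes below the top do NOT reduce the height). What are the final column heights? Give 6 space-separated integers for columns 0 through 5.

Answer: 7 7 10 4 6 5

Derivation:
Drop 1: I rot2 at col 2 lands with bottom-row=0; cleared 0 line(s) (total 0); column heights now [0 0 1 1 1 1], max=1
Drop 2: T rot0 at col 3 lands with bottom-row=1; cleared 0 line(s) (total 0); column heights now [0 0 1 2 3 2], max=3
Drop 3: J rot0 at col 2 lands with bottom-row=3; cleared 0 line(s) (total 0); column heights now [0 0 5 4 4 2], max=5
Drop 4: S rot1 at col 4 lands with bottom-row=3; cleared 0 line(s) (total 0); column heights now [0 0 5 4 6 5], max=6
Drop 5: Z rot2 at col 0 lands with bottom-row=5; cleared 0 line(s) (total 0); column heights now [7 7 6 4 6 5], max=7
Drop 6: I rot1 at col 2 lands with bottom-row=6; cleared 0 line(s) (total 0); column heights now [7 7 10 4 6 5], max=10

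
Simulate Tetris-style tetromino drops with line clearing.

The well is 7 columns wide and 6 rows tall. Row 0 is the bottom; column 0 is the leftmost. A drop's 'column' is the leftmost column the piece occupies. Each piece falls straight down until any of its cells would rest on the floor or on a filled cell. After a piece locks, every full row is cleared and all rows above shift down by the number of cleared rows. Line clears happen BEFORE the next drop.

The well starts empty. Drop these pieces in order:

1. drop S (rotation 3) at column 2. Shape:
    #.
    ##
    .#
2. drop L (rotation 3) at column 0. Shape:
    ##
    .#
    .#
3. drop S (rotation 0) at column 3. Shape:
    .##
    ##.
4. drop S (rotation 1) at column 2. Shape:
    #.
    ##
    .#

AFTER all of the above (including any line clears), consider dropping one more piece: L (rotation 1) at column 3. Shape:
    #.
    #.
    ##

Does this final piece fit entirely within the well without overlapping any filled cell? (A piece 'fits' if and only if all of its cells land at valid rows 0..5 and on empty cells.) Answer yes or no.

Drop 1: S rot3 at col 2 lands with bottom-row=0; cleared 0 line(s) (total 0); column heights now [0 0 3 2 0 0 0], max=3
Drop 2: L rot3 at col 0 lands with bottom-row=0; cleared 0 line(s) (total 0); column heights now [3 3 3 2 0 0 0], max=3
Drop 3: S rot0 at col 3 lands with bottom-row=2; cleared 0 line(s) (total 0); column heights now [3 3 3 3 4 4 0], max=4
Drop 4: S rot1 at col 2 lands with bottom-row=3; cleared 0 line(s) (total 0); column heights now [3 3 6 5 4 4 0], max=6
Test piece L rot1 at col 3 (width 2): heights before test = [3 3 6 5 4 4 0]; fits = False

Answer: no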